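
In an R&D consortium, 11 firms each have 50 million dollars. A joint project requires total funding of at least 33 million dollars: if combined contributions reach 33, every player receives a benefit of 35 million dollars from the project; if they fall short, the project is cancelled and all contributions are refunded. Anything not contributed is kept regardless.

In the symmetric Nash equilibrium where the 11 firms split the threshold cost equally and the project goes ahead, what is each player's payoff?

Equal share of the threshold: 33/11 = 3.
At this profile no one gains by cutting their contribution: any cut drops the total below 33, the project is cancelled, contributions are refunded, and the deviator ends with 50, which is less than 50 − 3 + 35 = 82. Contributing more than 3 just wastes the excess. So contributing exactly 3 is a best response.
Each player's payoff: 50 − 3 + 35 = 82.

82 million dollars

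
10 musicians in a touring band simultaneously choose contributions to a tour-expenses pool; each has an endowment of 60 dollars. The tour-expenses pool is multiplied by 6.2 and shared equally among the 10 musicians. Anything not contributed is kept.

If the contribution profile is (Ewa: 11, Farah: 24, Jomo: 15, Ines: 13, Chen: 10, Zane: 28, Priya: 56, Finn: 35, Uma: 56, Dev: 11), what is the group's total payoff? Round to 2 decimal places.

1946.80 dollars

Total contributed: 11 + 24 + 15 + 13 + 10 + 28 + 56 + 35 + 56 + 11 = 259; total kept: 10 × 60 − 259 = 341.
The tour-expenses pool pays out 6.2 × 259 = 1605.80 in aggregate.
Group total = 341 + 1605.80 = 1946.80.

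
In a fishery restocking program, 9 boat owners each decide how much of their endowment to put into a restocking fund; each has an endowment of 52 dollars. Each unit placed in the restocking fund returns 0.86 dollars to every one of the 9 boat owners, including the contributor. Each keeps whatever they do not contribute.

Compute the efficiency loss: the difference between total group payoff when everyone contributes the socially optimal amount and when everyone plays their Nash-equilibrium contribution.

3154.32 dollars

The private return per contributed unit is 0.86 < 1, so contributing 0 is dominant for every player. At the Nash equilibrium everyone keeps their 52, and the group total is 9 × 52 = 468.
Each contributed unit returns 7.740 to the group as a whole (0.86 to each of 9 players), which exceeds 1, so the social optimum is full contribution: group total = 7.740 × 468 = 3622.32.
Efficiency loss = 3622.32 − 468 = 3154.32.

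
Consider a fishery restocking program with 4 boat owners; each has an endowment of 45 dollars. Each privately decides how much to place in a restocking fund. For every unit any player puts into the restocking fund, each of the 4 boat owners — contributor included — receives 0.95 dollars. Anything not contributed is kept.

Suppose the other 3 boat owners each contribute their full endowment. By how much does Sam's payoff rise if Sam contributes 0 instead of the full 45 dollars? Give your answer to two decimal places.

2.25 dollars

Switching from a contribution of 45 to 0 lets Sam keep an extra 45 dollars, but lowers the restocking fund by 45, which costs Sam their own share of that drop: 0.95 × 45 = 42.75.
Net gain = 45 − 42.75 = 2.25. The private return per contributed unit (0.95) is below 1, so free-riding is indeed the best response regardless of what the others do.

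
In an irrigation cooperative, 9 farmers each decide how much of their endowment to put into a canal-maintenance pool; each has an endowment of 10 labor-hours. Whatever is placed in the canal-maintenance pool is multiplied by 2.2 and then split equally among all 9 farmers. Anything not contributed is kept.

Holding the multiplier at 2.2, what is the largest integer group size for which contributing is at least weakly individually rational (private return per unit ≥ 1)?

Private return per unit is 2.2/(group size), which is ≥ 1 whenever the group size is ≤ 2.2.
The largest such integer is 2.

2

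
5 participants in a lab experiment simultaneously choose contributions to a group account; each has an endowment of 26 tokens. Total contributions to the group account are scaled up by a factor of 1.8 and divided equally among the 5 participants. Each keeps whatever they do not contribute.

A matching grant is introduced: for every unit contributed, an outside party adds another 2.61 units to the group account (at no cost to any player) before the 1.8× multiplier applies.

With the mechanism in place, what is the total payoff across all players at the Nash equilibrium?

With the mechanism, a contributed unit returns 1.8 × 3.61 / 5 = 1.2996 per unit of net cost to the contributor — now above 1 — so contributing fully is weakly dominant for every player.
At the Nash equilibrium everyone contributes 26. Group total payoff = 1.8 × 3.61 × 130 = 844.74.

844.74 tokens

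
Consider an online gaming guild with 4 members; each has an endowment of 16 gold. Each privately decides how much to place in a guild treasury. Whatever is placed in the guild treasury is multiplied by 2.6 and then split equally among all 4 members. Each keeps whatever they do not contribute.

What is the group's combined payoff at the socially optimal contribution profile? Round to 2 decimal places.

166.40 gold

Each contributed unit returns 2.600 to the group as a whole (0.6500 to each of 4 players), which exceeds 1, so the social optimum is full contribution: group total = 2.600 × 64 = 166.40.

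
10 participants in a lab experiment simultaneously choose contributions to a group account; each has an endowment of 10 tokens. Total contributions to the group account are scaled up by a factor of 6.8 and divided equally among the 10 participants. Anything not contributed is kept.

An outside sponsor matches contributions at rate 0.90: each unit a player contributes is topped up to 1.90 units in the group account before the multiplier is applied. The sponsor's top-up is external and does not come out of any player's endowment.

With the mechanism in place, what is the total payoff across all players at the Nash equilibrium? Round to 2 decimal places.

1292.00 tokens

Under the mechanism each unit contributed yields 6.8 × 1.90 / 10 = 1.2920 back to its contributor per unit of net cost, which exceeds 1, making full contribution the dominant choice for everyone.
So the Nash equilibrium is full contribution by all 10; the group earns 6.8 × 1.90 × 100 = 1292.00.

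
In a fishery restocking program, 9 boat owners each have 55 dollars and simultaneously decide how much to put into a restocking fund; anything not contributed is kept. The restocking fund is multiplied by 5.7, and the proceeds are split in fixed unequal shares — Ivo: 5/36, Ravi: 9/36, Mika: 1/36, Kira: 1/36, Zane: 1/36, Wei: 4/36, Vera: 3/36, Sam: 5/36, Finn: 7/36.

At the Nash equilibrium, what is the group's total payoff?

A player with share s gets back 5.7·s per unit contributed, so full contribution is dominant for anyone with s > 1/5.7 = 0.1754 and zero contribution is dominant for anyone below.
The shares above 0.1754 belong to Ravi and Finn, contributing 55 each; the remaining 7 contribute 0. Total contributed: 110.
The restocking fund pays out 5.7 × 110 = 627.00 in total (split across the unequal shares, but the aggregate is all that matters for the group sum).
The 7 free-riders keep 55 each, adding 385. Group total = 385 + 627.00 = 1012.00.

1012.00 dollars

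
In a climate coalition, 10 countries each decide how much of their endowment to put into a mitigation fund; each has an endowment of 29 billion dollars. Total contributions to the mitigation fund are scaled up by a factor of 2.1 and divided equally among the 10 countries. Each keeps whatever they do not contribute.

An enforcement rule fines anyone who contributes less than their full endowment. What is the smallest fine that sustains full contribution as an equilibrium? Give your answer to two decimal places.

Given the others contribute fully, the best deviation is to contribute 0 (any partial contribution still incurs the fine and gives up units whose private return 0.2100 is below 1).
Deviating from 29 to 0 saves 29 billion dollars but forfeits the deviator's share of the drop in the mitigation fund: 2.1/10 × 29 = 6.09.
So the deviation gain is 29 − 6.09 = 22.91, and the fine must be at least 22.91 billion dollars to wipe it out.

22.91 billion dollars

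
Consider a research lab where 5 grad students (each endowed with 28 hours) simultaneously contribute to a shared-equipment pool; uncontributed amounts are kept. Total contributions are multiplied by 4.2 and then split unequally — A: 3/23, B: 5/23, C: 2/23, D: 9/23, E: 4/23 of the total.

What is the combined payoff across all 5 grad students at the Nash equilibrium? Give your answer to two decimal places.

For player j, contributing a unit is worthwhile iff 4.2 × (j's share) ≥ 1, i.e. iff j's share is at least 0.2381.
The only share above 0.2381 is D's 9/23, contributing 28; the remaining 4 contribute 0. Total contributed: 28.
The shared-equipment pool pays out 4.2 × 28 = 117.60 in total (split across the unequal shares, but the aggregate is all that matters for the group sum).
The 4 free-riders keep 28 each, adding 112. Group total = 112 + 117.60 = 229.60.

229.60 hours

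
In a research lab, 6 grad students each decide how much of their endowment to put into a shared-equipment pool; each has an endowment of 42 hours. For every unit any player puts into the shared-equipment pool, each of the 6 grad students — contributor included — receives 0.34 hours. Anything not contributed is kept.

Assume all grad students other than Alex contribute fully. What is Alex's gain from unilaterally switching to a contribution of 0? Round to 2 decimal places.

Switching from a contribution of 42 to 0 lets Alex keep an extra 42 hours, but lowers the shared-equipment pool by 42, which costs Alex their own share of that drop: 0.34 × 42 = 14.28.
Net gain = 42 − 14.28 = 27.72. The private return per contributed unit (0.34) is below 1, so free-riding is indeed the best response regardless of what the others do.

27.72 hours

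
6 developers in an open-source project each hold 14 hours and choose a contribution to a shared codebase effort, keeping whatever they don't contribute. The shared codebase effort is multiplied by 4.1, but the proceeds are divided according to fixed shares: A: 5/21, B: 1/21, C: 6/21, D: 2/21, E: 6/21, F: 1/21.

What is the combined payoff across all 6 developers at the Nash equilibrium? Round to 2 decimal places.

170.80 hours

Each unit j contributes comes back to j as 4.1 × (j's share), so j prefers to contribute only if that share exceeds 1/4.1 = 0.2439; otherwise keeping the unit dominates.
The shares above 0.2439 belong to C and E, contributing 14 each; the remaining 4 contribute 0. Total contributed: 28.
The shared codebase effort pays out 4.1 × 28 = 114.80 in total (split across the unequal shares, but the aggregate is all that matters for the group sum).
The 4 free-riders keep 14 each, adding 56. Group total = 56 + 114.80 = 170.80.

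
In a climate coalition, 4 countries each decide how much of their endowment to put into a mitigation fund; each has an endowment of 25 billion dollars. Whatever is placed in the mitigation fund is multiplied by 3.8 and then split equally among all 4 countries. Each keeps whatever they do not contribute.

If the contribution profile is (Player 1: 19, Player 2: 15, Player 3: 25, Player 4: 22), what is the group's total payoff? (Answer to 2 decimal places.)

326.80 billion dollars

Total contributed: 19 + 15 + 25 + 22 = 81; total kept: 4 × 25 − 81 = 19.
The mitigation fund pays out 3.8 × 81 = 307.80 in aggregate.
Group total = 19 + 307.80 = 326.80.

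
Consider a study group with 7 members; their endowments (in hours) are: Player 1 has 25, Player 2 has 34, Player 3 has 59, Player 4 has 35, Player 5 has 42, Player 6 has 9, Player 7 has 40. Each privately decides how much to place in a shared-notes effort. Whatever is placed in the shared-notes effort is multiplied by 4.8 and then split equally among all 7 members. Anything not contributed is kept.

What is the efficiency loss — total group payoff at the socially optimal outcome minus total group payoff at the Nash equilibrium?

927.20 hours

The private return per contributed unit is 4.8/7 = 0.6857 < 1 for every player regardless of endowment, so the Nash equilibrium is zero contribution and the group total is Σ E_j = 25 + 34 + 59 + 35 + 42 + 9 + 40 = 244.
Each contributed unit returns 4.800 to the group, so the social optimum is full contribution by everyone: group total = 4.800 × 244 = 1171.20.
Efficiency loss = (4.800 − 1) × 244 = 927.20.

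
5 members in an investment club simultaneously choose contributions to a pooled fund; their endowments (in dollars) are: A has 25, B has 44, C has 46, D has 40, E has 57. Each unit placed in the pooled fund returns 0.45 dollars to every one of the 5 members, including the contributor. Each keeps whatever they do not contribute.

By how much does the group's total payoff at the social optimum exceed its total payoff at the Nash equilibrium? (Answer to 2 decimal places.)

The private return per contributed unit is 0.45 < 1 for everyone, so the Nash equilibrium is zero contribution and the group total is Σ E_j = 25 + 44 + 46 + 40 + 57 = 212.
Each contributed unit returns 2.250 to the group, so the social optimum is full contribution by everyone: group total = 2.250 × 212 = 477.00.
Efficiency loss = (2.250 − 1) × 212 = 265.00.

265.00 dollars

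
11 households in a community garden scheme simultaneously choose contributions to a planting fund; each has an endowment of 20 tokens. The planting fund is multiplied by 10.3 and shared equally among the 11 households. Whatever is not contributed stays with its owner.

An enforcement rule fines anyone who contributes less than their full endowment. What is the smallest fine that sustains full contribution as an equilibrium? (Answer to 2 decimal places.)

1.27 tokens

Given the others contribute fully, the best deviation is to contribute 0 (any partial contribution still incurs the fine and gives up units whose private return 0.9364 is below 1).
Deviating from 20 to 0 saves 20 tokens but forfeits the deviator's share of the drop in the planting fund: 10.3/11 × 20 = 18.73.
So the deviation gain is 20 − 18.73 = 1.27, and the fine must be at least 1.27 tokens to wipe it out.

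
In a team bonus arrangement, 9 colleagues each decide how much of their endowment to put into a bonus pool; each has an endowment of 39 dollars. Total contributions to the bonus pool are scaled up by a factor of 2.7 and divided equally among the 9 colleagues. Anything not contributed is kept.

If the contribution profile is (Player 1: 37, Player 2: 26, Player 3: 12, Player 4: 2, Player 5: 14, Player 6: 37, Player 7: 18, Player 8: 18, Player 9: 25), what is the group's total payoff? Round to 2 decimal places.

Total contributed: 37 + 26 + 12 + 2 + 14 + 37 + 18 + 18 + 25 = 189; total kept: 9 × 39 − 189 = 162.
The bonus pool pays out 2.7 × 189 = 510.30 in aggregate.
Group total = 162 + 510.30 = 672.30.

672.30 dollars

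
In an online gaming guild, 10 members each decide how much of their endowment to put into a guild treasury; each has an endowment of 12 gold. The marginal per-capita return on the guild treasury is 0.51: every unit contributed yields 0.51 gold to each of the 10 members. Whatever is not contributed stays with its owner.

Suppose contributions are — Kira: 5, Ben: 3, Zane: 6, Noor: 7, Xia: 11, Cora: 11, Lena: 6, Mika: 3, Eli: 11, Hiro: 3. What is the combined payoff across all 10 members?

390.60 gold

Total contributed: 5 + 3 + 6 + 7 + 11 + 11 + 6 + 3 + 11 + 3 = 66; total kept: 10 × 12 − 66 = 54.
The guild treasury pays out 0.51 × 10 × 66 = 336.60 in aggregate.
Group total = 54 + 336.60 = 390.60.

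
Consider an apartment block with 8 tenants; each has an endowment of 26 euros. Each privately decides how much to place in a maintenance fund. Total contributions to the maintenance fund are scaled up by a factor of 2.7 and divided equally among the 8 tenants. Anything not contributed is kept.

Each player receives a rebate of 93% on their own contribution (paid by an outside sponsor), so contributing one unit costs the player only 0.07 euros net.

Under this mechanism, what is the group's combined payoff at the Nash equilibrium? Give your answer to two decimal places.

The effective private return per unit is now (2.7/8) / 0.07 = 4.8214 > 1, so every player's dominant strategy flips to full contribution.
So the Nash equilibrium is full contribution by all 8; the group earns 8 × (26 × 0.93 + 2.7 × 26) = 755.04.

755.04 euros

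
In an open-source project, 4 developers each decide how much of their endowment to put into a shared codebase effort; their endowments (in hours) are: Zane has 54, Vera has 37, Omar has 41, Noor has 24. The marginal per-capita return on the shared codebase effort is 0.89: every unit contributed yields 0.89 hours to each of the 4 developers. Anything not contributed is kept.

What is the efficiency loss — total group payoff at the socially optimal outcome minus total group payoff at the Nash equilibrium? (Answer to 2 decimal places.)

The private return per contributed unit is 0.89 < 1 for everyone, so the Nash equilibrium is zero contribution and the group total is Σ E_j = 54 + 37 + 41 + 24 = 156.
Each contributed unit returns 3.560 to the group, so the social optimum is full contribution by everyone: group total = 3.560 × 156 = 555.36.
Efficiency loss = (3.560 − 1) × 156 = 399.36.

399.36 hours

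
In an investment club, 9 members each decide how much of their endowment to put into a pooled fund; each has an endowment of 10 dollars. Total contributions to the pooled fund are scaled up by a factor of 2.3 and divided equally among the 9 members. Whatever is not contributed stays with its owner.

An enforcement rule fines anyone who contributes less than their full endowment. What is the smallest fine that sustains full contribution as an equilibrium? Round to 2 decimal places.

Given the others contribute fully, the best deviation is to contribute 0 (any partial contribution still incurs the fine and gives up units whose private return 0.2556 is below 1).
Deviating from 10 to 0 saves 10 dollars but forfeits the deviator's share of the drop in the pooled fund: 2.3/9 × 10 = 2.56.
So the deviation gain is 10 − 2.56 = 7.44, and the fine must be at least 7.44 dollars to wipe it out.

7.44 dollars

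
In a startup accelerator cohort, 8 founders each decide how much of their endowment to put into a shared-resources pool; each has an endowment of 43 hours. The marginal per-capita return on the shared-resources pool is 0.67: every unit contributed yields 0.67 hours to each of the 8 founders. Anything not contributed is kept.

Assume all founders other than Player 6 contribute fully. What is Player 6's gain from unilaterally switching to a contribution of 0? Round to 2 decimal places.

Switching from a contribution of 43 to 0 lets Player 6 keep an extra 43 hours, but lowers the shared-resources pool by 43, which costs Player 6 their own share of that drop: 0.67 × 43 = 28.81.
Net gain = 43 − 28.81 = 14.19. The private return per contributed unit (0.67) is below 1, so free-riding is indeed the best response regardless of what the others do.

14.19 hours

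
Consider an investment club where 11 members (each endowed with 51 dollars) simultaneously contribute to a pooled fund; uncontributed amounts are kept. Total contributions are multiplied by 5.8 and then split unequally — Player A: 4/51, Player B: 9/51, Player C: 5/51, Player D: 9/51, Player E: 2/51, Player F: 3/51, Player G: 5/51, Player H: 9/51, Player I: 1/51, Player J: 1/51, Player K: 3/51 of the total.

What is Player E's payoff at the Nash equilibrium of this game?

For player j, contributing a unit is worthwhile iff 5.8 × (j's share) ≥ 1, i.e. iff j's share is at least 0.1724.
The shares above 0.1724 belong to Player B, Player D and Player H, contributing 51 each; the remaining 8 contribute 0. Total contributed: 153.
Player E keeps 51 and receives 5.8 × 153 × 2/51 = 34.80 from the pooled fund, for a payoff of 85.80.

85.80 dollars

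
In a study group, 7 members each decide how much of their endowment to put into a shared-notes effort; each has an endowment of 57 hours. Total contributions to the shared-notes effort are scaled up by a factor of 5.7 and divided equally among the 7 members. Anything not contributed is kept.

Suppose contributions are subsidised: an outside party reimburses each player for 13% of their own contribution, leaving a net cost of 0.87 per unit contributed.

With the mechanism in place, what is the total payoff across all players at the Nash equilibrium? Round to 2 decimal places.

With the mechanism, a contributed unit returns (5.7/7) / 0.87 = 0.9360 per unit of net cost — still below 1 — so contributing 0 remains dominant for every player.
Everyone keeps their endowment and the group total is 7 × 57 = 399.

399.00 hours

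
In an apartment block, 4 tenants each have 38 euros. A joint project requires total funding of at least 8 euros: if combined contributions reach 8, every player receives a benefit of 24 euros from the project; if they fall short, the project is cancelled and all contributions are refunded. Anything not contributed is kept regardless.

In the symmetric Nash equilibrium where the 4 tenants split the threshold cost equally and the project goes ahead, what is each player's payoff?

Equal share of the threshold: 8/4 = 2.
At this profile no one gains by cutting their contribution: any cut drops the total below 8, the project is cancelled, contributions are refunded, and the deviator ends with 38, which is less than 38 − 2 + 24 = 60. Contributing more than 2 just wastes the excess. So contributing exactly 2 is a best response.
Each player's payoff: 38 − 2 + 24 = 60.

60 euros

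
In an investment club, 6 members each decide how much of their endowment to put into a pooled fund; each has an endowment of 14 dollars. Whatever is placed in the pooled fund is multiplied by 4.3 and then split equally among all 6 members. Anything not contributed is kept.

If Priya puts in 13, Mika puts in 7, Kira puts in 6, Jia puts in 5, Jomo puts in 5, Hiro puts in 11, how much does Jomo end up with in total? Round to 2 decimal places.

42.68 dollars

Total contributed: 13 + 7 + 6 + 5 + 5 + 11 = 47.
Each receives 4.3 × 47 / 6 = 33.68 from the pooled fund.
Jomo keeps 14 − 5 = 9, so Jomo's payoff is 9 + 33.68 = 42.68.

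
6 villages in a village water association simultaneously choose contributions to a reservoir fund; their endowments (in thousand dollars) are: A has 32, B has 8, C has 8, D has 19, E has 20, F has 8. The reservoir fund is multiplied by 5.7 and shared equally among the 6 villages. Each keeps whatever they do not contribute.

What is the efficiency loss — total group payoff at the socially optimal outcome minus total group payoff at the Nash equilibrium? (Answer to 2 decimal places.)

446.50 thousand dollars

The private return per contributed unit is 5.7/6 = 0.9500 < 1 for every player regardless of endowment, so the Nash equilibrium is zero contribution and the group total is Σ E_j = 32 + 8 + 8 + 19 + 20 + 8 = 95.
Each contributed unit returns 5.700 to the group, so the social optimum is full contribution by everyone: group total = 5.700 × 95 = 541.50.
Efficiency loss = (5.700 − 1) × 95 = 446.50.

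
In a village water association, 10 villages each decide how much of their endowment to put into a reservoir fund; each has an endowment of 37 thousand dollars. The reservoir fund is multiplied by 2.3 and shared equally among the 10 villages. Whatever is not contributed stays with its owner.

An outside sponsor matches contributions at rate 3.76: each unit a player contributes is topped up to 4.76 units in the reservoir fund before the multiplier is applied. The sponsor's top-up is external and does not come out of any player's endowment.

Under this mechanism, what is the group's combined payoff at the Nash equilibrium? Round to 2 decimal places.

Under the mechanism each unit contributed yields 2.3 × 4.76 / 10 = 1.0948 back to its contributor per unit of net cost, which exceeds 1, making full contribution the dominant choice for everyone.
At the Nash equilibrium everyone contributes 37. Group total payoff = 2.3 × 4.76 × 370 = 4050.76.

4050.76 thousand dollars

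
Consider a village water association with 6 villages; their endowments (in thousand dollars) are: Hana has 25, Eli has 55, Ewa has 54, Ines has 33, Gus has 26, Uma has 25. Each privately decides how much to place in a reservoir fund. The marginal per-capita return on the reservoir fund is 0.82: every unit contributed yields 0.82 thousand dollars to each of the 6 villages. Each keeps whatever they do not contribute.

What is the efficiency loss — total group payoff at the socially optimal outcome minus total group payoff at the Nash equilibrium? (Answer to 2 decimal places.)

The private return per contributed unit is 0.82 < 1 for everyone, so the Nash equilibrium is zero contribution and the group total is Σ E_j = 25 + 55 + 54 + 33 + 26 + 25 = 218.
Each contributed unit returns 4.920 to the group, so the social optimum is full contribution by everyone: group total = 4.920 × 218 = 1072.56.
Efficiency loss = (4.920 − 1) × 218 = 854.56.

854.56 thousand dollars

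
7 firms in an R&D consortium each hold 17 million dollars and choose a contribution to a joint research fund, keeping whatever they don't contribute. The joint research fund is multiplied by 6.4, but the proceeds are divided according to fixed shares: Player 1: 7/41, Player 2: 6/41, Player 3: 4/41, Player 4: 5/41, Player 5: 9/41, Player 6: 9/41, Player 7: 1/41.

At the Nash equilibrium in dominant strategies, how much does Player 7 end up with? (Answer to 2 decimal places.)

Each unit j contributes comes back to j as 6.4 × (j's share), so j prefers to contribute only if that share exceeds 1/6.4 = 0.1563; otherwise keeping the unit dominates.
Player 1, Player 5 and Player 6 are above the threshold, contributing 17 each; the remaining 4 contribute 0. Total contributed: 51.
Player 7 keeps 17 and receives 6.4 × 51 × 1/41 = 7.96 from the joint research fund, for a payoff of 24.96.

24.96 million dollars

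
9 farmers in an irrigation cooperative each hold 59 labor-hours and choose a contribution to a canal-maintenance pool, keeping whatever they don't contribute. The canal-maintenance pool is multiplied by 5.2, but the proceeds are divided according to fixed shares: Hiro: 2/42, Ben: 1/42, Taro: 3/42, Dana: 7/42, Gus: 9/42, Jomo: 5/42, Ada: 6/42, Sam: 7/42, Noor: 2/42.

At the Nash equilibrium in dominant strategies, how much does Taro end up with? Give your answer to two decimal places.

80.91 labor-hours

For player j, contributing a unit is worthwhile iff 5.2 × (j's share) ≥ 1, i.e. iff j's share is at least 0.1923.
Gus alone (share 9/42) is above the threshold, contributing 59; the remaining 8 contribute 0. Total contributed: 59.
Taro keeps 59 and receives 5.2 × 59 × 3/42 = 21.91 from the canal-maintenance pool, for a payoff of 80.91.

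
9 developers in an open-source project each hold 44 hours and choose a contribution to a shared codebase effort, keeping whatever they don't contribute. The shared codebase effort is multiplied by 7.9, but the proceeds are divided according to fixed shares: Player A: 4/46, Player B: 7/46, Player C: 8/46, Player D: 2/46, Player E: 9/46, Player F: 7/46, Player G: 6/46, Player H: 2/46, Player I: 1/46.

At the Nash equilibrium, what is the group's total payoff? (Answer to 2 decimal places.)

A player with share s gets back 7.9·s per unit contributed, so full contribution is dominant for anyone with s > 1/7.9 = 0.1266 and zero contribution is dominant for anyone below.
Player B, Player C, Player E, Player F and Player G are above the threshold, contributing 44 each; the remaining 4 contribute 0. Total contributed: 220.
The shared codebase effort pays out 7.9 × 220 = 1738.00 in total (split across the unequal shares, but the aggregate is all that matters for the group sum).
The 4 free-riders keep 44 each, adding 176. Group total = 176 + 1738.00 = 1914.00.

1914.00 hours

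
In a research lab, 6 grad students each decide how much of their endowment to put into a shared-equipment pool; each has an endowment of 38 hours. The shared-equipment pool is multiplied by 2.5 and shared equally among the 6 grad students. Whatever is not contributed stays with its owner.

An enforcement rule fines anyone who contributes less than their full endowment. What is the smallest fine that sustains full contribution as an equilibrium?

22.17 hours

Given the others contribute fully, the best deviation is to contribute 0 (any partial contribution still incurs the fine and gives up units whose private return 0.4167 is below 1).
Deviating from 38 to 0 saves 38 hours but forfeits the deviator's share of the drop in the shared-equipment pool: 2.5/6 × 38 = 15.83.
So the deviation gain is 38 − 15.83 = 22.17, and the fine must be at least 22.17 hours to wipe it out.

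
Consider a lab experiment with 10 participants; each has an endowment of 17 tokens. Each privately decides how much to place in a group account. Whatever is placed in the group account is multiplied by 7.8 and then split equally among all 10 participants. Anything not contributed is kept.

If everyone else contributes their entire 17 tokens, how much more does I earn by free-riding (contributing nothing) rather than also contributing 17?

Switching from a contribution of 17 to 0 lets I keep an extra 17 tokens, but lowers the group account by 17, which costs I their own share of that drop: 7.8/10 × 17 = 13.26.
Net gain = 17 − 13.26 = 3.74. The private return per contributed unit (0.7800) is below 1, so free-riding is indeed the best response regardless of what the others do.

3.74 tokens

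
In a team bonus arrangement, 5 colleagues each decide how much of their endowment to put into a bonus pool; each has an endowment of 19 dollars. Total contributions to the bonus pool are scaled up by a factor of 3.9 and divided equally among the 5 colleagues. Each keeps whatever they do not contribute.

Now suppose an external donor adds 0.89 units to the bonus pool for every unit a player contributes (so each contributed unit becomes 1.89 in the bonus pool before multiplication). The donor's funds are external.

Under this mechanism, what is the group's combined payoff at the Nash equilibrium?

With the mechanism, a contributed unit returns 3.9 × 1.89 / 5 = 1.4742 per unit of net cost to the contributor — now above 1 — so contributing fully is weakly dominant for every player.
At the Nash equilibrium everyone contributes 19. Group total payoff = 3.9 × 1.89 × 95 = 700.25.

700.25 dollars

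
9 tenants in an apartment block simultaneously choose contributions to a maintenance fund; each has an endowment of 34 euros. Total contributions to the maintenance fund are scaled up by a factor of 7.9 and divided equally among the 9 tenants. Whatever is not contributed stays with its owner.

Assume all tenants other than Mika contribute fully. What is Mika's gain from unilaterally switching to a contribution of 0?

Switching from a contribution of 34 to 0 lets Mika keep an extra 34 euros, but lowers the maintenance fund by 34, which costs Mika their own share of that drop: 7.9/9 × 34 = 29.84.
Net gain = 34 − 29.84 = 4.16. The private return per contributed unit (0.8778) is below 1, so free-riding is indeed the best response regardless of what the others do.

4.16 euros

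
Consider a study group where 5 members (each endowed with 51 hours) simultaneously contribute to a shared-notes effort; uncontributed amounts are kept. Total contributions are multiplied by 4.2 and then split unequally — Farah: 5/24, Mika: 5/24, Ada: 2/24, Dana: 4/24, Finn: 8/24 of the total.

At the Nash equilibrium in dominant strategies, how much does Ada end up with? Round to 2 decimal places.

68.85 hours

For player j, contributing a unit is worthwhile iff 4.2 × (j's share) ≥ 1, i.e. iff j's share is at least 0.2381.
The only share above 0.2381 is Finn's 8/24, contributing 51; the remaining 4 contribute 0. Total contributed: 51.
Ada keeps 51 and receives 4.2 × 51 × 2/24 = 17.85 from the shared-notes effort, for a payoff of 68.85.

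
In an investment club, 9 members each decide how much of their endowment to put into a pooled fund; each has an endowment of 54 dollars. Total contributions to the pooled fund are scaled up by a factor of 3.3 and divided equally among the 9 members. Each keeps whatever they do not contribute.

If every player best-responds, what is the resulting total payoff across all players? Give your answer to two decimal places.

Each contributed unit returns 3.3/9 = 0.3667 to its contributor — below 1 — so contributing 0 is dominant for every player. At the Nash equilibrium everyone keeps their 54, and the group total is 9 × 54 = 486.

486.00 dollars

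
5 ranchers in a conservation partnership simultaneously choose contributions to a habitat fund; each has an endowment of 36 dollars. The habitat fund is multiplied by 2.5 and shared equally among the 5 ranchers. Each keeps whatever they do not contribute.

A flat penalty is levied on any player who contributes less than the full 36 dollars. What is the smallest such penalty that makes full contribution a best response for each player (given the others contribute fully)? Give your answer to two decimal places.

18.00 dollars

Given the others contribute fully, the best deviation is to contribute 0 (any partial contribution still incurs the fine and gives up units whose private return 0.5000 is below 1).
Deviating from 36 to 0 saves 36 dollars but forfeits the deviator's share of the drop in the habitat fund: 2.5/5 × 36 = 18.00.
So the deviation gain is 36 − 18.00 = 18.00, and the fine must be at least 18.00 dollars to wipe it out.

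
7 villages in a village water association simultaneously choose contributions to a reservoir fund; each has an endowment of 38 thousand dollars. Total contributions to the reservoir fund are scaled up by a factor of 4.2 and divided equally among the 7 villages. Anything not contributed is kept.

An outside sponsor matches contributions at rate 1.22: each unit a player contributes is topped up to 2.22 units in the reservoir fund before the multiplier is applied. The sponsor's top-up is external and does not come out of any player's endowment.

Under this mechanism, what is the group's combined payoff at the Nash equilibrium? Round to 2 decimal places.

2480.18 thousand dollars

Under the mechanism each unit contributed yields 4.2 × 2.22 / 7 = 1.3320 back to its contributor per unit of net cost, which exceeds 1, making full contribution the dominant choice for everyone.
At the Nash equilibrium everyone contributes 38. Group total payoff = 4.2 × 2.22 × 266 = 2480.18.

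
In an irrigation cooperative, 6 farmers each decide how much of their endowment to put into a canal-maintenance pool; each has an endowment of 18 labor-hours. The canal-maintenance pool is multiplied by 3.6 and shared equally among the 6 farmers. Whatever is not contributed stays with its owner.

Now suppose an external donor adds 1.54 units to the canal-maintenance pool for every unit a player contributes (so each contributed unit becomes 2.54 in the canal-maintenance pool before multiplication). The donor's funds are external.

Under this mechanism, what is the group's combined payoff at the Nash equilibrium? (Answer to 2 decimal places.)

987.55 labor-hours

Under the mechanism each unit contributed yields 3.6 × 2.54 / 6 = 1.5240 back to its contributor per unit of net cost, which exceeds 1, making full contribution the dominant choice for everyone.
So the Nash equilibrium is full contribution by all 6; the group earns 3.6 × 2.54 × 108 = 987.55.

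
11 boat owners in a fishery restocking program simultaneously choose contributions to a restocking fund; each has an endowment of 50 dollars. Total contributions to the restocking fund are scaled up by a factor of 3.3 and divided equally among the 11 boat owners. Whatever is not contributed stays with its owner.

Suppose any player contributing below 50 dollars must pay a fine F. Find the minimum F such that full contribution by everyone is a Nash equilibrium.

35.00 dollars

Given the others contribute fully, the best deviation is to contribute 0 (any partial contribution still incurs the fine and gives up units whose private return 0.3000 is below 1).
Deviating from 50 to 0 saves 50 dollars but forfeits the deviator's share of the drop in the restocking fund: 3.3/11 × 50 = 15.00.
So the deviation gain is 50 − 15.00 = 35.00, and the fine must be at least 35.00 dollars to wipe it out.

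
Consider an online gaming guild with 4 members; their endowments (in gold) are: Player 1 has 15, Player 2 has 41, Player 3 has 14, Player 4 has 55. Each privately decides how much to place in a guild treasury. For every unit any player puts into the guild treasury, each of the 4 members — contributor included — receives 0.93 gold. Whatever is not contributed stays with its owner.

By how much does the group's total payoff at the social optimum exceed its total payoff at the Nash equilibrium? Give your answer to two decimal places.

The private return per contributed unit is 0.93 < 1 for everyone, so the Nash equilibrium is zero contribution and the group total is Σ E_j = 15 + 41 + 14 + 55 = 125.
Each contributed unit returns 3.720 to the group, so the social optimum is full contribution by everyone: group total = 3.720 × 125 = 465.00.
Efficiency loss = (3.720 − 1) × 125 = 340.00.

340.00 gold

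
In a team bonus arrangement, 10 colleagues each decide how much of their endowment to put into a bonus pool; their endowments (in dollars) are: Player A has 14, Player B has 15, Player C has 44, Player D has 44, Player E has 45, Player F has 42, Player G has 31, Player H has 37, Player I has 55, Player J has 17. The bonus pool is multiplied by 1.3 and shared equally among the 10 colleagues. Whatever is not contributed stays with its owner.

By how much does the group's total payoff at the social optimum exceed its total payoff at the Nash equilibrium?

The private return per contributed unit is 1.3/10 = 0.1300 < 1 for every player regardless of endowment, so the Nash equilibrium is zero contribution and the group total is Σ E_j = 14 + 15 + 44 + 44 + 45 + 42 + 31 + 37 + 55 + 17 = 344.
Each contributed unit returns 1.300 to the group, so the social optimum is full contribution by everyone: group total = 1.300 × 344 = 447.20.
Efficiency loss = (1.300 − 1) × 344 = 103.20.

103.20 dollars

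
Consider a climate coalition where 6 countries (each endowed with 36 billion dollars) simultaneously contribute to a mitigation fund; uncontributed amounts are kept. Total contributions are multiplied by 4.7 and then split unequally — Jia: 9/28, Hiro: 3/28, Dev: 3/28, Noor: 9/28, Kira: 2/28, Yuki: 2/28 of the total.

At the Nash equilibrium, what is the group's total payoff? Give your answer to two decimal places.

482.40 billion dollars

Player j's private return per contributed unit is 4.7 × (j's share). Contributing is weakly dominant for j when that share is at least 1/4.7 = 0.2128, and contributing 0 is dominant otherwise.
Jia and Noor are above the threshold, contributing 36 each; the remaining 4 contribute 0. Total contributed: 72.
The mitigation fund pays out 4.7 × 72 = 338.40 in total (split across the unequal shares, but the aggregate is all that matters for the group sum).
The 4 free-riders keep 36 each, adding 144. Group total = 144 + 338.40 = 482.40.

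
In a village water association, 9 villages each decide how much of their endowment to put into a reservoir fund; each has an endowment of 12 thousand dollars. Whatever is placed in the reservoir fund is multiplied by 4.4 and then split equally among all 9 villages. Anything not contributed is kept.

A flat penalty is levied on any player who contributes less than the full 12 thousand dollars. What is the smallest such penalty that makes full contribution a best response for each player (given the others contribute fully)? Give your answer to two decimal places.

6.13 thousand dollars

Given the others contribute fully, the best deviation is to contribute 0 (any partial contribution still incurs the fine and gives up units whose private return 0.4889 is below 1).
Deviating from 12 to 0 saves 12 thousand dollars but forfeits the deviator's share of the drop in the reservoir fund: 4.4/9 × 12 = 5.87.
So the deviation gain is 12 − 5.87 = 6.13, and the fine must be at least 6.13 thousand dollars to wipe it out.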